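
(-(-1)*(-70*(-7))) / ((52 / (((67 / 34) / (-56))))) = -2345 / 7072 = -0.33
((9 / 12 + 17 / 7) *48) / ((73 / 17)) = 35.53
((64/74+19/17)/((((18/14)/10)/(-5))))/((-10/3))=43645/1887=23.13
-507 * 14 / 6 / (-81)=1183 / 81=14.60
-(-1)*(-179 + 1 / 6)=-1073 / 6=-178.83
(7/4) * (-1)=-7/4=-1.75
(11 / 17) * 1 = 11 / 17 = 0.65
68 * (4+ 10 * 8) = 5712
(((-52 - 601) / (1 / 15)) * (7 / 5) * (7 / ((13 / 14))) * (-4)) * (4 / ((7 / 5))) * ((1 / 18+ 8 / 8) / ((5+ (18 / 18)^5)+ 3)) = 48635440 / 351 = 138562.51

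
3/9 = 1/3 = 0.33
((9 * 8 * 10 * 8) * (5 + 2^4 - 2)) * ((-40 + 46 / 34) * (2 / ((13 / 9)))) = -5856278.01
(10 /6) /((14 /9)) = 1.07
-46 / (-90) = 23 / 45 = 0.51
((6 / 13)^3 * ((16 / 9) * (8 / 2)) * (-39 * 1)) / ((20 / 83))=-113.16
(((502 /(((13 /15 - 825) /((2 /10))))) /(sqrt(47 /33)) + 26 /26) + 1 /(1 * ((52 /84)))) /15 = 34 /195 - 251 * sqrt(1551) /1452535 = 0.17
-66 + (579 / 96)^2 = -30335 / 1024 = -29.62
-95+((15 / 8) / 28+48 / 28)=-2983 / 32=-93.22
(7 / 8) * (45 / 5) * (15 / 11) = 945 / 88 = 10.74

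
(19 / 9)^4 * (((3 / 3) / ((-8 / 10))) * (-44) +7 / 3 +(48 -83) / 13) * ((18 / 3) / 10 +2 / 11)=11941704193 / 14073345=848.53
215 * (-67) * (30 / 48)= -9003.12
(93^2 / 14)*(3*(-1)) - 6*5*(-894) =349533 / 14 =24966.64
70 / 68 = 35 / 34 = 1.03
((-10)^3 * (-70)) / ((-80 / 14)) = -12250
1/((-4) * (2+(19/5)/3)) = -15/196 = -0.08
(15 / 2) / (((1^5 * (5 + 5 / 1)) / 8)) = 6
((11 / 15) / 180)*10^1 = 11 / 270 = 0.04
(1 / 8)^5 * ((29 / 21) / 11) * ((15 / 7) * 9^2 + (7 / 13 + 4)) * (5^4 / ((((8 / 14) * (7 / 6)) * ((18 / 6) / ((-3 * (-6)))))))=3.84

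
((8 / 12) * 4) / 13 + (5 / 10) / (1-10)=35 / 234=0.15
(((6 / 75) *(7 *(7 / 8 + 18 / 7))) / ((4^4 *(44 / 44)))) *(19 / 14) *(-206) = -377701 / 179200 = -2.11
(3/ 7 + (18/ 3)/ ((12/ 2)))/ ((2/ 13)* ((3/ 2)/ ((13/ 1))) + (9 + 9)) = 338/ 4263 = 0.08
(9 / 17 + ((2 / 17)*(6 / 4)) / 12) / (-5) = -37 / 340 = -0.11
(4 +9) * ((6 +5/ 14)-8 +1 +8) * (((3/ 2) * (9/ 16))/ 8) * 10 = 180765/ 1792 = 100.87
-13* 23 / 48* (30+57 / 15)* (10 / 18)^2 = -252655 / 3888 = -64.98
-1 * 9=-9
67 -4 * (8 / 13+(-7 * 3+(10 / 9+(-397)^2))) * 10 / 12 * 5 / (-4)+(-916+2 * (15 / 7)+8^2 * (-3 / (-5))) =8056718554 / 12285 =655817.55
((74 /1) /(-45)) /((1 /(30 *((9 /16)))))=-111 /4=-27.75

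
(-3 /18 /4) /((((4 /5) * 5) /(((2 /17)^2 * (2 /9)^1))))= -1 /31212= -0.00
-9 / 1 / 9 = -1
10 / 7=1.43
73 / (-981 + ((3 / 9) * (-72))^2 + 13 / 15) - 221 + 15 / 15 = -1334735 / 6062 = -220.18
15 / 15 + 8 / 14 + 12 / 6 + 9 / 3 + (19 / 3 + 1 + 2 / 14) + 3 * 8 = 38.05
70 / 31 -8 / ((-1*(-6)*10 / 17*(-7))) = 8404 / 3255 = 2.58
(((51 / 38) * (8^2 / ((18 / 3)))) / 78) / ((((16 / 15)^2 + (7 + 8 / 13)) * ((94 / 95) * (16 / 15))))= 95625 / 4813364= 0.02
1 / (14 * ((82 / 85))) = 85 / 1148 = 0.07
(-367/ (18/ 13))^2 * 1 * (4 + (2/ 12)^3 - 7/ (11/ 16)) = -334084346557/ 769824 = -433974.97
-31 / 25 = -1.24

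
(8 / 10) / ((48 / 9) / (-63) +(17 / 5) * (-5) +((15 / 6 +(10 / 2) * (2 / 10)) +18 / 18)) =-1512 / 23785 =-0.06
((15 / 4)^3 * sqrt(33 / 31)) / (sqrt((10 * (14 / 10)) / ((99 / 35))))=22275 * sqrt(930) / 27776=24.46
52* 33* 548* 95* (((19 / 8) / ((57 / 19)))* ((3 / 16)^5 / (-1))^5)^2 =160778840786431276021325544037635 / 6427752177035961102167848369364650410088811975131171341205504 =0.00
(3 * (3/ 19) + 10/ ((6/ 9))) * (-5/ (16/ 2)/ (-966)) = 35/ 3496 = 0.01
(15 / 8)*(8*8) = 120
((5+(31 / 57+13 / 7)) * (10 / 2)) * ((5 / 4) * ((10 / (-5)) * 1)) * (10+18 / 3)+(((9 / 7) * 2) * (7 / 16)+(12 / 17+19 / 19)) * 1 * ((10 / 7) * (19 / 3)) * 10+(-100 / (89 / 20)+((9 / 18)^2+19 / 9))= -1244.18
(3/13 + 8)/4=107/52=2.06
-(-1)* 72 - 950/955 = 13562/191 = 71.01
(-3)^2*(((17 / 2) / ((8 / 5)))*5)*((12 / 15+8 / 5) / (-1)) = -2295 / 4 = -573.75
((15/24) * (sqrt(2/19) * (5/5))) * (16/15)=2 * sqrt(38)/57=0.22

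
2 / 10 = 1 / 5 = 0.20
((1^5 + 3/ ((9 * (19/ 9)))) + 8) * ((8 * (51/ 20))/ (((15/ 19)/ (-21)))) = -124236/ 25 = -4969.44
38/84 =19/42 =0.45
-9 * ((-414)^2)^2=-264389299344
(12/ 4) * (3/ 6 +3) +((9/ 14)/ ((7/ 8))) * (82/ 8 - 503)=-34449/ 98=-351.52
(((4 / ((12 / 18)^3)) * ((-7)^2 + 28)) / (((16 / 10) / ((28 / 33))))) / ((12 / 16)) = 735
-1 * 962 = -962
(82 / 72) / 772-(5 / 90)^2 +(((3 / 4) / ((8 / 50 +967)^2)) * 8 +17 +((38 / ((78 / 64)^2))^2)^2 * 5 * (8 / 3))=165557728470527183628389534043199 / 28986252638258015902951344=5711594.75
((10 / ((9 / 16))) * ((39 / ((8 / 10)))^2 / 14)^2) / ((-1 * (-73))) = 803278125 / 114464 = 7017.74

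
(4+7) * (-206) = -2266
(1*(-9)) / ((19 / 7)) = -63 / 19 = -3.32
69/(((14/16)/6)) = 3312/7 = 473.14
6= 6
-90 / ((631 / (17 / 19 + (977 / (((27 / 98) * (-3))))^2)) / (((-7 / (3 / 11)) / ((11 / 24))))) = 97540097390960 / 8739981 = 11160218.47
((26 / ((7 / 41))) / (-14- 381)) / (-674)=533 / 931805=0.00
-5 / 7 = -0.71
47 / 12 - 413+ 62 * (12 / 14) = -29899 / 84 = -355.94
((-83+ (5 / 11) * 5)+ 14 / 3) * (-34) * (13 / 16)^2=3605615 / 2112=1707.20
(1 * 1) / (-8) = -1 / 8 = -0.12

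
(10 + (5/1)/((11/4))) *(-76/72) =-12.47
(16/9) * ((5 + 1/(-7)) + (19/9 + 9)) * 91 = 209248/81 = 2583.31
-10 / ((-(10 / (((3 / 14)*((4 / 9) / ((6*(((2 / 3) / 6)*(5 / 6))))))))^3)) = 54 / 1071875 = 0.00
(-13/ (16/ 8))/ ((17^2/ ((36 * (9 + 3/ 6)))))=-2223/ 289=-7.69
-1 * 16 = -16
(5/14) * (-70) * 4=-100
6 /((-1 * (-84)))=1 /14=0.07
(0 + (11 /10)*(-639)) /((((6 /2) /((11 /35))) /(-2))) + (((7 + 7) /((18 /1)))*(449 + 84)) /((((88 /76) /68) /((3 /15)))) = 86909437 /17325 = 5016.42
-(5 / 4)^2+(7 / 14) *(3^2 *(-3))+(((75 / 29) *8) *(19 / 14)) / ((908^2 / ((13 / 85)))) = -15.06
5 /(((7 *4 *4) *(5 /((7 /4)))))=1 /64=0.02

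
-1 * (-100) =100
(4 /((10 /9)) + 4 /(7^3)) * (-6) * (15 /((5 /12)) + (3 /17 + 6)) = -26646588 /29155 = -913.96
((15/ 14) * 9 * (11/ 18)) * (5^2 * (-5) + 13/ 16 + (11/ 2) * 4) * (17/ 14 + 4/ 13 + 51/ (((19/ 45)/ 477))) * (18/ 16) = -483757977119175/ 12393472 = -39033289.23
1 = 1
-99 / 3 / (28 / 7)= -33 / 4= -8.25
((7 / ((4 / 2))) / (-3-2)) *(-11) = 7.70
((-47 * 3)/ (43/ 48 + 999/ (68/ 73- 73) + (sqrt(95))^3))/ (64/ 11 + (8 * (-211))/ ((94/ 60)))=3767160286778823/ 1892864799826708440317 + 27601479175826160 * sqrt(95)/ 1892864799826708440317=0.00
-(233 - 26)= -207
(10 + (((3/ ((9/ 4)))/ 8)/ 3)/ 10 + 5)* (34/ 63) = 45917/ 5670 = 8.10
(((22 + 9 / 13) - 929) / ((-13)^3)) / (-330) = -5891 / 4712565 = -0.00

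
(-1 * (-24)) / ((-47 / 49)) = -1176 / 47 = -25.02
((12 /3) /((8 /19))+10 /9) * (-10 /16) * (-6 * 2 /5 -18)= 3247 /24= 135.29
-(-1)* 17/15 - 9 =-118/15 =-7.87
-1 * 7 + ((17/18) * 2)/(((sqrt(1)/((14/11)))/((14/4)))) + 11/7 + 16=13157/693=18.99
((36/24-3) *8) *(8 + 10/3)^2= -4624/3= -1541.33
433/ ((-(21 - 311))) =433/ 290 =1.49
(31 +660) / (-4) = -691 / 4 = -172.75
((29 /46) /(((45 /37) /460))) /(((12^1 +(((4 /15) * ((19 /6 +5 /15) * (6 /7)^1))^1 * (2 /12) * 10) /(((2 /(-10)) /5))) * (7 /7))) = -1073 /96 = -11.18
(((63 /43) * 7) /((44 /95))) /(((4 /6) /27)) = 3393495 /3784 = 896.80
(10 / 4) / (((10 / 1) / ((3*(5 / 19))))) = 0.20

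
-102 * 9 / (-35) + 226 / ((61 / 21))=222108 / 2135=104.03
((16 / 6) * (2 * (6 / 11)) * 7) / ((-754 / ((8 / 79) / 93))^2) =3584 / 84390870220371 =0.00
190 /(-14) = -95 /7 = -13.57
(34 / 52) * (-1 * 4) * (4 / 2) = -68 / 13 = -5.23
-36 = -36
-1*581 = -581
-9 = -9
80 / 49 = 1.63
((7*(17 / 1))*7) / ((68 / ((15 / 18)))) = 10.21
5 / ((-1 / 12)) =-60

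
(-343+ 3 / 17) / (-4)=1457 / 17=85.71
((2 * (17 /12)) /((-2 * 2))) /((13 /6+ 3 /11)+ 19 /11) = -17 /100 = -0.17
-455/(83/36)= -16380/83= -197.35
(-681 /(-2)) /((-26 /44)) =-7491 /13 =-576.23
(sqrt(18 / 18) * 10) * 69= 690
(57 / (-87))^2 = 361 / 841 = 0.43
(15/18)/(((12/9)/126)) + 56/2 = 427/4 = 106.75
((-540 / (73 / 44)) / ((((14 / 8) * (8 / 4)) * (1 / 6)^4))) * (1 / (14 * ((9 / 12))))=-41057280 / 3577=-11478.13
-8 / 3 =-2.67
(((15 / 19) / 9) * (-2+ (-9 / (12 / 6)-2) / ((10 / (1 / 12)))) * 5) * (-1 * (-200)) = -61625 / 342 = -180.19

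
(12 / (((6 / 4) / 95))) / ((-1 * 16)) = -95 / 2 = -47.50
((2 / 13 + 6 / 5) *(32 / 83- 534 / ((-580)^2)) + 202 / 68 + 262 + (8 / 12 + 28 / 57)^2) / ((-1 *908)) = -371492506870221 / 1264152363461000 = -0.29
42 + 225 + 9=276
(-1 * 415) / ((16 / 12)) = -1245 / 4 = -311.25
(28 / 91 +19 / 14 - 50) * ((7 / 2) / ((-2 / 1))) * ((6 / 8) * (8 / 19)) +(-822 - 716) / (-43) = 139703 / 2236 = 62.48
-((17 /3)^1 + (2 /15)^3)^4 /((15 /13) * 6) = -1742110259335065373 /11677170410156250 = -149.19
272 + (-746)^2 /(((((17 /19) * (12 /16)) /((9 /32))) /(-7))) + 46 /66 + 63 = -1831534891 /1122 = -1632384.04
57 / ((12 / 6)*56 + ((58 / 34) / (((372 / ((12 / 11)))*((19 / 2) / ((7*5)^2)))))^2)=691494385593 / 1363773912788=0.51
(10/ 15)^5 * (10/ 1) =320/ 243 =1.32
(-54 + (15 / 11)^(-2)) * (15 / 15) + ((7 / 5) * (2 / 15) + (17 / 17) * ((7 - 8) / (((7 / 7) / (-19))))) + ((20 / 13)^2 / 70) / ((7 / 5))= -63818072 / 1863225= -34.25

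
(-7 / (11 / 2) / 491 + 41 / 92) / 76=11587 / 1987568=0.01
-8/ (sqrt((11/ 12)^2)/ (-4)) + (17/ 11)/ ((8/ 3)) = 3123/ 88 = 35.49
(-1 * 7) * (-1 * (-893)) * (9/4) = -56259/4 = -14064.75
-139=-139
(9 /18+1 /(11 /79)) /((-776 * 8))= -169 /136576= -0.00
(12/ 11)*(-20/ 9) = -80/ 33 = -2.42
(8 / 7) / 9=8 / 63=0.13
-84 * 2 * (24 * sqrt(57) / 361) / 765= -448 * sqrt(57) / 30685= -0.11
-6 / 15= -2 / 5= -0.40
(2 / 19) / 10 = 1 / 95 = 0.01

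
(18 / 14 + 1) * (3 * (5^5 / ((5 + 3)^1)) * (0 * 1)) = 0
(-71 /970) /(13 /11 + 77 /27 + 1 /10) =-21087 /1190869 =-0.02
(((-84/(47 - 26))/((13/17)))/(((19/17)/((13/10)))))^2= 334084/9025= 37.02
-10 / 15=-2 / 3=-0.67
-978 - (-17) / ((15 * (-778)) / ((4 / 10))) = -28533167 / 29175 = -978.00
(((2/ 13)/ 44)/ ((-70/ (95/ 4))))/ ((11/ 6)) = -57/ 88088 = -0.00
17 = 17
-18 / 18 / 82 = -1 / 82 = -0.01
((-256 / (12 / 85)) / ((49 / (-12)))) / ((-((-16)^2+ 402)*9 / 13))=-141440 / 145089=-0.97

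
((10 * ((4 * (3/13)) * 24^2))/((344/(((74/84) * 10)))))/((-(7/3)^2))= -4795200/191737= -25.01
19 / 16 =1.19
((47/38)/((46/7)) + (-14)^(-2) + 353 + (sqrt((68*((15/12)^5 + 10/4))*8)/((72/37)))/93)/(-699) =-15125857/29935374 - 37*sqrt(193290)/37444032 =-0.51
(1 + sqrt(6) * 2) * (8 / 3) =8 / 3 + 16 * sqrt(6) / 3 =15.73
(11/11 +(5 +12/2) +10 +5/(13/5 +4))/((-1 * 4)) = -751/132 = -5.69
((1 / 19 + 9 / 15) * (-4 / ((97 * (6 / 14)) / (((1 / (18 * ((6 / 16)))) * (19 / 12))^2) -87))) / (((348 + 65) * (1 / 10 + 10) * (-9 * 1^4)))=4712 / 45302159331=0.00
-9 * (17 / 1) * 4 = -612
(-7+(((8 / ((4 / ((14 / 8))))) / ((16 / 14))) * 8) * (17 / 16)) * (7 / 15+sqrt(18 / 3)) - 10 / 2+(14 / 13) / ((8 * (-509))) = 4108877 / 1058720+609 * sqrt(6) / 32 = 50.50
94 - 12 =82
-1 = -1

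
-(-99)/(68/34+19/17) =1683/53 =31.75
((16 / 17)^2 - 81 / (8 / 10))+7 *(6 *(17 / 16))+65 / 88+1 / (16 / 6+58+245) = -641299731 / 11660572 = -55.00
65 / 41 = 1.59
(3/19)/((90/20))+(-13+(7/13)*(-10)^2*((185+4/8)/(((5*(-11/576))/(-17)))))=14494894003/8151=1778296.41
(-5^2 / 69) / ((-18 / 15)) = 125 / 414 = 0.30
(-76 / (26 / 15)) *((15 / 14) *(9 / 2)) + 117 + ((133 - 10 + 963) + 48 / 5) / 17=-463389 / 15470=-29.95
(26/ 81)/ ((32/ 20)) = 65/ 324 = 0.20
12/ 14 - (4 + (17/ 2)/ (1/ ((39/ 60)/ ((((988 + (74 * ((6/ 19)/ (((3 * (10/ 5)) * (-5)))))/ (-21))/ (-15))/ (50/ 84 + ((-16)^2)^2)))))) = 1212885961447/ 220767008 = 5493.96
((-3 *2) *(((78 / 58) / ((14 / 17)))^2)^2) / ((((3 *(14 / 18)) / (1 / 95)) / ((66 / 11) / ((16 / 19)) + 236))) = -676466391069261 / 14454922468672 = -46.80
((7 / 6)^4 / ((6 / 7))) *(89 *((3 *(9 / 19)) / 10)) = 1495823 / 54720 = 27.34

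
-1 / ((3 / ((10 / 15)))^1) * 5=-1.11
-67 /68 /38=-67 /2584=-0.03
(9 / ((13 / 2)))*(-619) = -11142 / 13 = -857.08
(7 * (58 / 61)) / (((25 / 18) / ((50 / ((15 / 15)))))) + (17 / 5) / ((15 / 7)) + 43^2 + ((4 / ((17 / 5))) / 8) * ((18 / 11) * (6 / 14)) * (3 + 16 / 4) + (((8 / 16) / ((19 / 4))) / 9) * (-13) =101955905881 / 48764925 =2090.76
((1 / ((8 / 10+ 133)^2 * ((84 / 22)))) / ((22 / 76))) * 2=950 / 9398781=0.00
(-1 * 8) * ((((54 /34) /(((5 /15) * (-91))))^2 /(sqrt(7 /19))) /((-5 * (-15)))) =-17496 * sqrt(133) /418811575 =-0.00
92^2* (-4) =-33856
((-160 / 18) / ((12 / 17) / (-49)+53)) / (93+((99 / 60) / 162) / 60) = -479808000 / 265987702307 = -0.00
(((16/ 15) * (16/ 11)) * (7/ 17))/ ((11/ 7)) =12544/ 30855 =0.41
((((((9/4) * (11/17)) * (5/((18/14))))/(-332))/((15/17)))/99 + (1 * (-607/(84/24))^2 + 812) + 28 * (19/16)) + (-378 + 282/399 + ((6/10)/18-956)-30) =4933759891531/166909680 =29559.46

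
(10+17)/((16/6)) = 10.12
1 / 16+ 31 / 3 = 499 / 48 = 10.40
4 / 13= 0.31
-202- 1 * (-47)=-155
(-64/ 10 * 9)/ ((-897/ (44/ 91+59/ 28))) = 984/ 5915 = 0.17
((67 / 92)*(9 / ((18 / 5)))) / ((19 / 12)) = 1005 / 874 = 1.15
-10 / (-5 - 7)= 5 / 6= 0.83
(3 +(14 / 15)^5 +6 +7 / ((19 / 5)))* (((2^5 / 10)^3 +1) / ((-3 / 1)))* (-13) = 1016064476882 / 601171875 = 1690.14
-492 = -492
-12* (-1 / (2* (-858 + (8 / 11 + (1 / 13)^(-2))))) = -66 / 7571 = -0.01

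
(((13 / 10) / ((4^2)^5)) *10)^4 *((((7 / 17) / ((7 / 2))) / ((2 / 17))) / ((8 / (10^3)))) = 0.00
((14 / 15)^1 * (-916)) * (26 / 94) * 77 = -12836824 / 705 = -18208.26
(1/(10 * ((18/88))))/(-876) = -11/19710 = -0.00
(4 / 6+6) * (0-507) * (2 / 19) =-6760 / 19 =-355.79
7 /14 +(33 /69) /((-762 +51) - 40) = 17251 /34546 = 0.50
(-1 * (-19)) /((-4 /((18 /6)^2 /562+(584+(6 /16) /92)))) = -2774.10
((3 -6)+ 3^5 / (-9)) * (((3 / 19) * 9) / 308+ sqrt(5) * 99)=-2970 * sqrt(5) -405 / 2926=-6641.26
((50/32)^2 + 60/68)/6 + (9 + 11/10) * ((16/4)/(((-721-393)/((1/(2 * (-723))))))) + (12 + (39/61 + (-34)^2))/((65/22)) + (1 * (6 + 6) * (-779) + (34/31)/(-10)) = -1285632569603722819/143613744401920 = -8952.02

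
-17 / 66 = -0.26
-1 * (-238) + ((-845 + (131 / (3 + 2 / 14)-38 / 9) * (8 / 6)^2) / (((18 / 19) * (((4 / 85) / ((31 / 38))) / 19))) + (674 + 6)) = -34605248263 / 128304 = -269712.93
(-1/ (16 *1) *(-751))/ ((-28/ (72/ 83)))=-6759/ 4648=-1.45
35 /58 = 0.60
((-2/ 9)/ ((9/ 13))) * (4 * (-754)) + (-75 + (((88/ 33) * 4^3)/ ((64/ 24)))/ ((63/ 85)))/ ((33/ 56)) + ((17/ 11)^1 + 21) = 899824/ 891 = 1009.90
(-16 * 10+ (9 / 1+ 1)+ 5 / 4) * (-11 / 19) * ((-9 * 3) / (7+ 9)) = -176715 / 1216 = -145.32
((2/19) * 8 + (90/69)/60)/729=755/637146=0.00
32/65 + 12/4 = 227/65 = 3.49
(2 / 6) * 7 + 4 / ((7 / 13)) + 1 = 10.76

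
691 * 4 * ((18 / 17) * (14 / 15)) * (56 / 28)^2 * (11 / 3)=3405248 / 85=40061.74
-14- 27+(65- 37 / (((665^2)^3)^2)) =179502699967106280008820474609374963 / 7479279165296095000367519775390625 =24.00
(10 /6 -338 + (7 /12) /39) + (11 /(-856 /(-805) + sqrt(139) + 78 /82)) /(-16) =-30847993401029029 /91725391925856 -11982630275 * sqrt(139) /2351933126304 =-336.37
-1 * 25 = -25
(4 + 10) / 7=2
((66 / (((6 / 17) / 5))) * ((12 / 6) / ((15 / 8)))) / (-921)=-2992 / 2763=-1.08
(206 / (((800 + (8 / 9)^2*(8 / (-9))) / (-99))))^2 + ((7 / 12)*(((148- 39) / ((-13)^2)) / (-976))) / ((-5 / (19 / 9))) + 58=83755820509455471583 / 118130615081706240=709.01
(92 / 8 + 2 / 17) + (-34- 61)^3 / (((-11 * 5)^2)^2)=28682769 / 2488970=11.52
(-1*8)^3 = -512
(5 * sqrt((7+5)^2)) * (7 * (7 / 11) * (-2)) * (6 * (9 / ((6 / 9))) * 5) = -2381400 / 11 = -216490.91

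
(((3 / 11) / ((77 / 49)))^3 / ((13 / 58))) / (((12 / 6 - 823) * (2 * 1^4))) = -268569 / 18907870553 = -0.00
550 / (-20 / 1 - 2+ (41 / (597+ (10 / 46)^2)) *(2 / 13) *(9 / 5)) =-5645604250 / 225628969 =-25.02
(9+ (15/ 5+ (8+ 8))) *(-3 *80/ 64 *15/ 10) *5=-1575/ 2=-787.50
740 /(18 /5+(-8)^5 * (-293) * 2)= 1850 /48005129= 0.00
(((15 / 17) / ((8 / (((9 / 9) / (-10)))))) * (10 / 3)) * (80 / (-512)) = 25 / 4352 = 0.01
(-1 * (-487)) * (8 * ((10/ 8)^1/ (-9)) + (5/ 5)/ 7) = -29707/ 63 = -471.54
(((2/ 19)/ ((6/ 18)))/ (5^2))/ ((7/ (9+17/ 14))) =429/ 23275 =0.02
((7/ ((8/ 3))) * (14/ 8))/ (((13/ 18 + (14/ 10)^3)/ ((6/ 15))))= 0.53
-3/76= -0.04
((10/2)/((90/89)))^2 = 7921/324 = 24.45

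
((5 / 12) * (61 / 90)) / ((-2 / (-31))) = 1891 / 432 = 4.38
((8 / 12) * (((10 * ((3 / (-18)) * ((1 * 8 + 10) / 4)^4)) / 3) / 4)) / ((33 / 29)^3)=-1097505 / 42592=-25.77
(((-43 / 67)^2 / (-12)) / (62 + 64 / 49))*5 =-453005 / 167098536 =-0.00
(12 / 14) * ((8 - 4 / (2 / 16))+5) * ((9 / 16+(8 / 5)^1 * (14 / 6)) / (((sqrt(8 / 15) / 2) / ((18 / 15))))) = -229.91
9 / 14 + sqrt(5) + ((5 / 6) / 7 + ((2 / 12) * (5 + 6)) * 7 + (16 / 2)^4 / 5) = sqrt(5) + 174887 / 210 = 835.03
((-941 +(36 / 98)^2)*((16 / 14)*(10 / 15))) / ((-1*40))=4518034 / 252105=17.92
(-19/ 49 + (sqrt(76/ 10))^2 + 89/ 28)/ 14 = 10183/ 13720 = 0.74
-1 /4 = -0.25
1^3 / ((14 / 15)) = 15 / 14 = 1.07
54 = 54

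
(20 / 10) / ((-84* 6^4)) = -1 / 54432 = -0.00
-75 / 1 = -75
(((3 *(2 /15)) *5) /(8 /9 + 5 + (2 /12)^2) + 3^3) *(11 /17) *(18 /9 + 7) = 192159 /1207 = 159.20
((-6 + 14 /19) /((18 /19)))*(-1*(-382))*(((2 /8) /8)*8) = -4775 /9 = -530.56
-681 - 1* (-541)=-140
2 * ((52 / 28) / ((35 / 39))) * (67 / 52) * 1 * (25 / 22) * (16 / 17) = 52260 / 9163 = 5.70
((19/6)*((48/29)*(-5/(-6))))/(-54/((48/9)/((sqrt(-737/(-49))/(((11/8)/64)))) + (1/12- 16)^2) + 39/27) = 4505850863195460/1270204550358941- 3350833920*sqrt(737)/1270204550358941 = 3.55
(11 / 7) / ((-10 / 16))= -88 / 35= -2.51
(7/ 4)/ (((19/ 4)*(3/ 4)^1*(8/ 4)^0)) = 28/ 57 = 0.49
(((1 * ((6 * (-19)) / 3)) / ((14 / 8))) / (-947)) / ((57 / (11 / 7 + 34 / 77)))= 1240 / 1531299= 0.00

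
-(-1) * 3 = 3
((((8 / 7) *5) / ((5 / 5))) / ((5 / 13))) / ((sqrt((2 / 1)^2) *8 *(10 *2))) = 13 / 280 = 0.05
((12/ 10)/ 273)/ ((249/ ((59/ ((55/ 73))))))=8614/ 6231225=0.00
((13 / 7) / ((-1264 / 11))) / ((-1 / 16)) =143 / 553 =0.26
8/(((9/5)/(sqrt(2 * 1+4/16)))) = 20/3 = 6.67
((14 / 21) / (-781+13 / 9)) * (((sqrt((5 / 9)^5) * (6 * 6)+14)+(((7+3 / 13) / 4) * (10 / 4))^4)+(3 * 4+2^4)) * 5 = -50353327455 / 25649148928 - 125 * sqrt(5) / 7893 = -2.00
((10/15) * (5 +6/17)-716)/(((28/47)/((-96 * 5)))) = 574016.13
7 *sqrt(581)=168.73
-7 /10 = -0.70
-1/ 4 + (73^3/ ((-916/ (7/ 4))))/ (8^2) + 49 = 37.14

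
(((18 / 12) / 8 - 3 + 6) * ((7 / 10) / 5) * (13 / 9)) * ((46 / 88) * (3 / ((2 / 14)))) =7.08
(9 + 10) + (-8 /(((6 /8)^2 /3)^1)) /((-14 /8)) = 911 /21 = 43.38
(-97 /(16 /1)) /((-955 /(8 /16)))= 97 /30560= 0.00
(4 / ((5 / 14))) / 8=7 / 5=1.40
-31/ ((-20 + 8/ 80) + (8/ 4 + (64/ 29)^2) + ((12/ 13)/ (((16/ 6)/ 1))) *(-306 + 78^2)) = -3389230/ 217243883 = -0.02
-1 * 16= -16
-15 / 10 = -3 / 2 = -1.50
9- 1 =8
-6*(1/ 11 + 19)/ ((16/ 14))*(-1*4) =4410/ 11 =400.91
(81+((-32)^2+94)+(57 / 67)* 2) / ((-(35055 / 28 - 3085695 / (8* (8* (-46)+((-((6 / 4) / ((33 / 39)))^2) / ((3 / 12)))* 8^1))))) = -13443015488 / 23233273425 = -0.58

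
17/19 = 0.89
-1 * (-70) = 70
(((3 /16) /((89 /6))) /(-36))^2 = 1 /8111104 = 0.00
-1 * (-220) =220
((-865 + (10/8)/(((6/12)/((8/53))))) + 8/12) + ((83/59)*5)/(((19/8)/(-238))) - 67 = -291568102/178239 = -1635.83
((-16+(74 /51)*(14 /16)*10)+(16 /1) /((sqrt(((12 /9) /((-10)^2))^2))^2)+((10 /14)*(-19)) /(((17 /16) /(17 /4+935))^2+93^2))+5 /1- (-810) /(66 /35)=960085267689288911 /10616743374006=90431.24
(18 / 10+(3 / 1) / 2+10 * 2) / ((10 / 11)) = 2563 / 100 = 25.63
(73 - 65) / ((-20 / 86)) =-172 / 5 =-34.40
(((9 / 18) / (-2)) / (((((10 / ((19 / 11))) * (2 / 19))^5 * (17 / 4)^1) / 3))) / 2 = -18393198773403 / 17522348800000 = -1.05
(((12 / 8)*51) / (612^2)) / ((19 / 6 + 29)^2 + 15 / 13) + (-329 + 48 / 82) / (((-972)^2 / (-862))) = 11956796850463 / 39904082319762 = 0.30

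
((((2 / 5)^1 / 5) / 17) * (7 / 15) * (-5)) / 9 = -14 / 11475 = -0.00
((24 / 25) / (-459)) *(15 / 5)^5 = -216 / 425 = -0.51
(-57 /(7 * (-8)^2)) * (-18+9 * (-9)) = 12.60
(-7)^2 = 49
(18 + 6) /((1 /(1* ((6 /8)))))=18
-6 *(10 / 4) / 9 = -5 / 3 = -1.67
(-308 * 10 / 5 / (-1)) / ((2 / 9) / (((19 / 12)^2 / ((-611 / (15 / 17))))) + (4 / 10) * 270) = 833910 / 63109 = 13.21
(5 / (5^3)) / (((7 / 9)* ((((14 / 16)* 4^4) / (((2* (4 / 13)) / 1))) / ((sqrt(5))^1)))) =9* sqrt(5) / 63700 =0.00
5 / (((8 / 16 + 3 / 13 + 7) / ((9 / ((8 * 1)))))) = 195 / 268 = 0.73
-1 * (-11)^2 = -121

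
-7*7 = -49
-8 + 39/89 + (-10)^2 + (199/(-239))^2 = 473458956/5083769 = 93.13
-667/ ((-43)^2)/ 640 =-667/ 1183360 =-0.00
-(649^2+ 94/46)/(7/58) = -561884860/161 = -3489968.07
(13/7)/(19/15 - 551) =-195/57722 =-0.00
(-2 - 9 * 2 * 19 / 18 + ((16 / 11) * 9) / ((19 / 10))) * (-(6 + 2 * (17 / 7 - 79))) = -3037470 / 1463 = -2076.19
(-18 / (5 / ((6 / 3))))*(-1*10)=72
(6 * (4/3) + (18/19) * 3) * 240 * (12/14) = 296640/133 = 2230.38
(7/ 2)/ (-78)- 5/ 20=-23/ 78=-0.29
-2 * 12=-24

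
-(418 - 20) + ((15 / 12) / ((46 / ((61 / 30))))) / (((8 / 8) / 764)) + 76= -77221 / 276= -279.79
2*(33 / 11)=6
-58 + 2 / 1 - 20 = -76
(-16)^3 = -4096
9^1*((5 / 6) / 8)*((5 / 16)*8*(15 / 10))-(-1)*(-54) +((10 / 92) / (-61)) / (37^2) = -6205804477 / 122925248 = -50.48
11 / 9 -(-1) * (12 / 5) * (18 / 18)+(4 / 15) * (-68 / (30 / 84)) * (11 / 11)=-10609 / 225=-47.15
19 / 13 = 1.46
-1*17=-17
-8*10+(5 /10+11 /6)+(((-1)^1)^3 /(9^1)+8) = -628 /9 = -69.78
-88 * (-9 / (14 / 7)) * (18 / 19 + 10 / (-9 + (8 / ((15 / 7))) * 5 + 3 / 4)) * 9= 3228984 / 475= 6797.86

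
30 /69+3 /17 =239 /391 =0.61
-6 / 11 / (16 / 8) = -3 / 11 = -0.27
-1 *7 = -7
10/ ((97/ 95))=950/ 97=9.79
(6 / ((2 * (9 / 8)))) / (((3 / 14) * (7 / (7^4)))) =38416 / 9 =4268.44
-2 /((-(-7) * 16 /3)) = -3 /56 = -0.05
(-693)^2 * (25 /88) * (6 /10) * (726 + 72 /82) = 9758441385 /164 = 59502691.37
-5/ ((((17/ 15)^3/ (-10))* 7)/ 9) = 1518750/ 34391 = 44.16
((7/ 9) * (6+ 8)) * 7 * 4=2744/ 9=304.89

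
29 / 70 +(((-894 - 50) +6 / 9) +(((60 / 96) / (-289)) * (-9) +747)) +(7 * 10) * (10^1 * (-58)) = -9903612583 / 242760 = -40795.90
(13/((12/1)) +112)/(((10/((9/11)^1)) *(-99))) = -1357/14520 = -0.09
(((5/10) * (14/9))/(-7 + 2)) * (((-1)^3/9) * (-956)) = -16.52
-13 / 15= -0.87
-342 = -342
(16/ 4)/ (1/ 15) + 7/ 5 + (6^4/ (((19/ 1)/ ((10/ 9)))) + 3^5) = 36118/ 95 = 380.19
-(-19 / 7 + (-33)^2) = -1086.29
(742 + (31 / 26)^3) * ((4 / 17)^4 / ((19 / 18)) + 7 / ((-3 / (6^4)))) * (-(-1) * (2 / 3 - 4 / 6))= 0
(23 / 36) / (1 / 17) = 10.86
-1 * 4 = -4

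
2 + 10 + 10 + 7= 29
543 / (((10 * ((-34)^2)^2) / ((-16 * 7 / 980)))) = -543 / 116929400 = -0.00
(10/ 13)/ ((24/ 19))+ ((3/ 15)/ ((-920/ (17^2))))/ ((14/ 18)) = 663311/ 1255800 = 0.53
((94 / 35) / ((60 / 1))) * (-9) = -141 / 350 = -0.40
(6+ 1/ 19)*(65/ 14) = 7475/ 266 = 28.10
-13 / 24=-0.54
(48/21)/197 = 16/1379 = 0.01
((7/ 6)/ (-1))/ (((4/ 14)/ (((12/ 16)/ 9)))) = -49/ 144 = -0.34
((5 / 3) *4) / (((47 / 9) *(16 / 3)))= 45 / 188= 0.24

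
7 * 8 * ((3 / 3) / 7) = 8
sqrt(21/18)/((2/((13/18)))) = 13 * sqrt(42)/216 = 0.39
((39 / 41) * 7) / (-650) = -21 / 2050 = -0.01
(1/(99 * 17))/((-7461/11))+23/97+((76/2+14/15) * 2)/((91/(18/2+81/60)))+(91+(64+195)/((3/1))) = 46962341301398/251907794775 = 186.43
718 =718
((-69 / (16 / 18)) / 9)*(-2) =69 / 4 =17.25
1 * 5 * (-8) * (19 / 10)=-76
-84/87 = -28/29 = -0.97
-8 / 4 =-2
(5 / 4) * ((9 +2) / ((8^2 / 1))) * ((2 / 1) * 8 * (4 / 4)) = 55 / 16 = 3.44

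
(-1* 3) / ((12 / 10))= -5 / 2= -2.50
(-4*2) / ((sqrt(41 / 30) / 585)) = -4680*sqrt(1230) / 41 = -4003.27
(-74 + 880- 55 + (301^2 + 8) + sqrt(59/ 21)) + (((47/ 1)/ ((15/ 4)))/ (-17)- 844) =sqrt(1239)/ 21 + 23081392/ 255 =90516.94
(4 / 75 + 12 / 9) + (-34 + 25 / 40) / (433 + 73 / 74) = 841261 / 642300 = 1.31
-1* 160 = -160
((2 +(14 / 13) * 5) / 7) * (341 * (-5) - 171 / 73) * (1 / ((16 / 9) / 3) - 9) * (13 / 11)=87494472 / 5621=15565.64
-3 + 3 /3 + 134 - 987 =-855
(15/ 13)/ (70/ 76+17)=190/ 2951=0.06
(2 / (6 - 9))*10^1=-20 / 3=-6.67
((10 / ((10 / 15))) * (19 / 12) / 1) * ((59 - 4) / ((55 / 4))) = 95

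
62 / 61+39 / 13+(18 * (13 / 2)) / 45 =2018 / 305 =6.62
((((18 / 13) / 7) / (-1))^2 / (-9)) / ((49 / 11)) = -396 / 405769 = -0.00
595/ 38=15.66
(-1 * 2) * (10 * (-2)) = 40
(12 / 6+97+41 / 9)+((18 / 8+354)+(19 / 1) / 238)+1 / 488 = 240359249 / 522648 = 459.89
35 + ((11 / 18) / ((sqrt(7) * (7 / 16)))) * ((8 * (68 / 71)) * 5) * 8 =35 + 1914880 * sqrt(7) / 31311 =196.81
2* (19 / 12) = 19 / 6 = 3.17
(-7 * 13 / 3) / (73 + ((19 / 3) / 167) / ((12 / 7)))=-182364 / 439009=-0.42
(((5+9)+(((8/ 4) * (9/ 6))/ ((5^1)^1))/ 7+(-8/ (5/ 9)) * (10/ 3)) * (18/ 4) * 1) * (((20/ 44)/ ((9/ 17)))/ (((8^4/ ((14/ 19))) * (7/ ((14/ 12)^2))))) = -141253/ 30818304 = -0.00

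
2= 2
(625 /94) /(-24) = -625 /2256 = -0.28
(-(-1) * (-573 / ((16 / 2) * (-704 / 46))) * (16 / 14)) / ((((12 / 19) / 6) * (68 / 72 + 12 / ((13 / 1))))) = 67041 / 2464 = 27.21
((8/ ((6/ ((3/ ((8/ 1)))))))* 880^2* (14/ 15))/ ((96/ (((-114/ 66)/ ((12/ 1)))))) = -14630/ 27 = -541.85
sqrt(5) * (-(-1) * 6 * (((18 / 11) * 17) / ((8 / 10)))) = 2295 * sqrt(5) / 11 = 466.53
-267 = -267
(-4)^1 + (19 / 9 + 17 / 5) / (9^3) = -130972 / 32805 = -3.99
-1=-1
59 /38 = 1.55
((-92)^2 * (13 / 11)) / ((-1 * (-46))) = 2392 / 11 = 217.45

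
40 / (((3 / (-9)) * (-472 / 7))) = 105 / 59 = 1.78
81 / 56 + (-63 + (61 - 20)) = -20.55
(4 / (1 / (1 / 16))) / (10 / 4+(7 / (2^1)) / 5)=5 / 64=0.08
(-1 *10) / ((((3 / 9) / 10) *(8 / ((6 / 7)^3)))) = -23.62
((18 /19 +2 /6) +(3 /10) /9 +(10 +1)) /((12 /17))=119323 /6840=17.44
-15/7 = -2.14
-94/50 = -47/25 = -1.88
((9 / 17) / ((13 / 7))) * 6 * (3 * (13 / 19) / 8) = 0.44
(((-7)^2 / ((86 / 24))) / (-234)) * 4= -392 / 1677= -0.23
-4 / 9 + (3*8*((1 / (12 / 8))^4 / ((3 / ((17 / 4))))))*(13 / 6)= 3428 / 243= 14.11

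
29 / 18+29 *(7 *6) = 21953 / 18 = 1219.61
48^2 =2304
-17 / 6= -2.83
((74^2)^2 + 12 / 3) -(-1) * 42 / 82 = 1229449801 / 41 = 29986580.51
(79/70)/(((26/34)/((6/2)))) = 4029/910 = 4.43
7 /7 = 1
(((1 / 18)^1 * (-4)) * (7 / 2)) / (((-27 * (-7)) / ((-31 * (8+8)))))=496 / 243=2.04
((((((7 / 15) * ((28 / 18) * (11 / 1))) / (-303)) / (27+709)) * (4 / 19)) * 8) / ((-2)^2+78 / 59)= -0.00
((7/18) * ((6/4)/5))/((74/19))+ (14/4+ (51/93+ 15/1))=2625943/137640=19.08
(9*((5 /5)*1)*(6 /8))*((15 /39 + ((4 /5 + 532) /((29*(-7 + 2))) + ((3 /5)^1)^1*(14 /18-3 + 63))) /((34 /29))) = 4221333 /22100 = 191.01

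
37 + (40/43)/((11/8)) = 17821/473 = 37.68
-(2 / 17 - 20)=338 / 17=19.88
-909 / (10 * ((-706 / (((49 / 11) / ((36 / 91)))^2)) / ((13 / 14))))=3729422879 / 246026880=15.16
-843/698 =-1.21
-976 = -976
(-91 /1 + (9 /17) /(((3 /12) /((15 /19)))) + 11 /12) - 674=-2955107 /3876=-762.41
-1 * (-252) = 252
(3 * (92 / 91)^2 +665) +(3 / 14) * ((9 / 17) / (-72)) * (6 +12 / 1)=752355011 / 1126216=668.04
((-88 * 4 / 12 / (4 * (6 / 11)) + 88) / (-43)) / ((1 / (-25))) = 16775 / 387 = 43.35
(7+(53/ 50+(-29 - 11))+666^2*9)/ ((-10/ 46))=-4590767869/ 250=-18363071.48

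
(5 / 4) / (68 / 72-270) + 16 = 154931 / 9686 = 16.00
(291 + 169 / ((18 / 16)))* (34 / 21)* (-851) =-114896914 / 189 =-607920.18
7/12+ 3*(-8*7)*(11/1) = -22169/12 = -1847.42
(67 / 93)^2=4489 / 8649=0.52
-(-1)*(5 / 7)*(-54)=-270 / 7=-38.57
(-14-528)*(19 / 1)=-10298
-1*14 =-14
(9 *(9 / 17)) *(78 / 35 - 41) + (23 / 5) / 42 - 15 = -712661 / 3570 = -199.62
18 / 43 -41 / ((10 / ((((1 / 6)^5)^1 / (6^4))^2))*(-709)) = 12961081670023251683 / 30962583989499985920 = 0.42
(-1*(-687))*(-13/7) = -8931/7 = -1275.86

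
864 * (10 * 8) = 69120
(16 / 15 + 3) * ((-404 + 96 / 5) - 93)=-1943.05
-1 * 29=-29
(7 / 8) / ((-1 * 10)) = -0.09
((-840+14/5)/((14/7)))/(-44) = 2093/220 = 9.51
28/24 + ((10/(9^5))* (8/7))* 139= 986707/826686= 1.19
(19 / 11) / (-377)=-19 / 4147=-0.00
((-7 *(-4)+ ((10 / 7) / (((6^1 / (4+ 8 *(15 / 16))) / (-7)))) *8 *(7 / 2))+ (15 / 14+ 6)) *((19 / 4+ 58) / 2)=-5287817 / 336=-15737.55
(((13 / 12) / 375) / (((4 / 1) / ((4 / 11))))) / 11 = 0.00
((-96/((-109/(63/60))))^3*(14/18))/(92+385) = 0.00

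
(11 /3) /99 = 1 /27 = 0.04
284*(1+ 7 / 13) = 5680 / 13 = 436.92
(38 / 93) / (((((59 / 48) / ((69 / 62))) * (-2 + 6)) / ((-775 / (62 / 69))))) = -4522950 / 56699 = -79.77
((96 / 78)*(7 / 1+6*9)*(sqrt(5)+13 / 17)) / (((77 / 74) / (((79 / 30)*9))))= 8558544 / 6545+8558544*sqrt(5) / 5005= 5131.32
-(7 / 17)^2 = -49 / 289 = -0.17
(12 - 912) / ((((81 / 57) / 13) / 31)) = -765700 / 3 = -255233.33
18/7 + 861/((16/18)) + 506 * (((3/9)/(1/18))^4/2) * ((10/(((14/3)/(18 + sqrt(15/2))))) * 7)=2459160 * sqrt(30) + 4957720947/56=102000105.24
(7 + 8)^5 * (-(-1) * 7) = 5315625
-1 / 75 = -0.01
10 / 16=5 / 8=0.62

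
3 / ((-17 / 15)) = -45 / 17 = -2.65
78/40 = 1.95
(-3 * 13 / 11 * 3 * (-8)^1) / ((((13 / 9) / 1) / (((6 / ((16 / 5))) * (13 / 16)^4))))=34701615 / 720896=48.14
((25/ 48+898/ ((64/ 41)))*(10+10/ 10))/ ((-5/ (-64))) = 1216094/ 15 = 81072.93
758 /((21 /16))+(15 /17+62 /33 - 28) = 722941 /1309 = 552.28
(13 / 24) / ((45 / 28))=91 / 270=0.34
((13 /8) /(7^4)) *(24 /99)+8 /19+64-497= -651215780 /1505427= -432.58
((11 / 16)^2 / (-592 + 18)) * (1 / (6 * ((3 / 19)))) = -2299 / 2644992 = -0.00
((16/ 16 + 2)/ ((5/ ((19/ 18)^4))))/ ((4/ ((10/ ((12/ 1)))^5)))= 81450625/ 1088391168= 0.07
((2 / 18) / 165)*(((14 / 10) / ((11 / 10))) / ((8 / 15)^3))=175 / 30976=0.01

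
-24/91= -0.26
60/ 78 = 10/ 13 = 0.77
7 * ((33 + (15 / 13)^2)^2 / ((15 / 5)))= 78547476 / 28561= 2750.17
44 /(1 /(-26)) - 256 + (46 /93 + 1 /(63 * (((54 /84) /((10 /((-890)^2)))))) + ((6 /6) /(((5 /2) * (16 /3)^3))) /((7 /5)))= -1995256385185639 /1425688750080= -1399.50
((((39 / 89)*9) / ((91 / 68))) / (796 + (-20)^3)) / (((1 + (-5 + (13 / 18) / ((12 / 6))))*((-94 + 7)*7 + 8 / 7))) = -16524 / 89345890045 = -0.00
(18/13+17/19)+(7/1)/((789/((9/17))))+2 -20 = -17355706/1104337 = -15.72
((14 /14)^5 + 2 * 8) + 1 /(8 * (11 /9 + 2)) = 3953 /232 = 17.04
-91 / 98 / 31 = -13 / 434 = -0.03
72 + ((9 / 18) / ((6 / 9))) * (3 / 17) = 4905 / 68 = 72.13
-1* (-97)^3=912673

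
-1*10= -10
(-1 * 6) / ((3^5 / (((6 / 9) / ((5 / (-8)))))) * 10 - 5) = 48 / 18265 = 0.00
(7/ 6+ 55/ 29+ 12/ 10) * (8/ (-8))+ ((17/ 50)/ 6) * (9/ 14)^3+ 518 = 12264694837/ 23872800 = 513.75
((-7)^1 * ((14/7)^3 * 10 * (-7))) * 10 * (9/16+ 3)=139650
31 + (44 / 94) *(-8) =1281 / 47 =27.26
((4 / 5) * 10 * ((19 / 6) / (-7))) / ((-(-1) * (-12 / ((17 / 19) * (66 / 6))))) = 187 / 63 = 2.97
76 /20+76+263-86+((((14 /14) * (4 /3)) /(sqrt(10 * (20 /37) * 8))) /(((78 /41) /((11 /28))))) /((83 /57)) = 8569 * sqrt(37) /1812720+1284 /5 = 256.83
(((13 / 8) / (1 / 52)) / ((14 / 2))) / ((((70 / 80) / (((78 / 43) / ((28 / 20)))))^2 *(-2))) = -411278400 / 31076143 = -13.23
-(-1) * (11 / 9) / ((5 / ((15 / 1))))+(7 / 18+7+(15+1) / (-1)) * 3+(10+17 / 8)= -241 / 24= -10.04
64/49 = 1.31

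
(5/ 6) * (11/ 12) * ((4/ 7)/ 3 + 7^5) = 19412305/ 1512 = 12838.83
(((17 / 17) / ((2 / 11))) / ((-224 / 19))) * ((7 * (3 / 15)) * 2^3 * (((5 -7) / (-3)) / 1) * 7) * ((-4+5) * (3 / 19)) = -77 / 20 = -3.85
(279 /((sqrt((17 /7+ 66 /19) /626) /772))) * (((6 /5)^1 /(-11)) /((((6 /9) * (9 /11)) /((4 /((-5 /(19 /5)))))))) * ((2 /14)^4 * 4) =65477952 * sqrt(65357530) /235598125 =2246.83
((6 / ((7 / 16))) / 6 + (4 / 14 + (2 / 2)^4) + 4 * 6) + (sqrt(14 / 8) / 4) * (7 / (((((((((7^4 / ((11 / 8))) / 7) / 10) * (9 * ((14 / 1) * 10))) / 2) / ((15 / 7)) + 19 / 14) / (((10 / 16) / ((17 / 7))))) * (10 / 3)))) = 56595 * sqrt(7) / 6145238336 + 193 / 7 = 27.57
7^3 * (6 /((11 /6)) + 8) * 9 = 382788 /11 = 34798.91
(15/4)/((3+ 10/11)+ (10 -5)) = 165/392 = 0.42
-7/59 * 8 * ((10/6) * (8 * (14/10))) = -3136/177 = -17.72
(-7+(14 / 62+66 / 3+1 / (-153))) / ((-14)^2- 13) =72185 / 867969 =0.08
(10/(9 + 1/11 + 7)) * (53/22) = 265/177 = 1.50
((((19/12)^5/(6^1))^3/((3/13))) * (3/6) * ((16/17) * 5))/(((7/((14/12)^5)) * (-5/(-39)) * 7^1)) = 880004390540752432998133/54990494891668471283712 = 16.00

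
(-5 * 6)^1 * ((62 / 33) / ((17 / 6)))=-3720 / 187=-19.89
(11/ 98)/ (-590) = -11/ 57820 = -0.00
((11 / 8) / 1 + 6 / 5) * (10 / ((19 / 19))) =103 / 4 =25.75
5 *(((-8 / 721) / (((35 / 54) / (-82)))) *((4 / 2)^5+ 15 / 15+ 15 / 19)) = 237.16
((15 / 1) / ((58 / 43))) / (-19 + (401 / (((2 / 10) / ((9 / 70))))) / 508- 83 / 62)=-71102220 / 126794873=-0.56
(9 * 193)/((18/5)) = 482.50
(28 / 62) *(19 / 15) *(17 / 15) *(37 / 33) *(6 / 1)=334628 / 76725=4.36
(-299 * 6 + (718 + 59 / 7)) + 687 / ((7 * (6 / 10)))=-904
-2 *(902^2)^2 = -1323902937632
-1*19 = -19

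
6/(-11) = -6/11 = -0.55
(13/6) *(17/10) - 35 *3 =-6079/60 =-101.32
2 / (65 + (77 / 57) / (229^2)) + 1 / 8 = 121060087 / 777175928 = 0.16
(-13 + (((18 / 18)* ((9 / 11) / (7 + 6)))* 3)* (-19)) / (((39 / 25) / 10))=-593000 / 5577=-106.33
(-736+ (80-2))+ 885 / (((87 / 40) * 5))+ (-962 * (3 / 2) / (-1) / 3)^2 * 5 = 33530623 / 29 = 1156228.38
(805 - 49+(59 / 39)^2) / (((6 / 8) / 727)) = 735034.44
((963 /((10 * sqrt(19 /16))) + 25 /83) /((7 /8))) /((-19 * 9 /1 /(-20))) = 4000 /99351 + 6848 * sqrt(19) /2527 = 11.85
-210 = -210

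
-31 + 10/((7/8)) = -137/7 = -19.57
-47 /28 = -1.68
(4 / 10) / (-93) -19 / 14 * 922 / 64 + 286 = 55505689 / 208320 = 266.44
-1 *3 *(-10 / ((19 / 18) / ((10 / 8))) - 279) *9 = 7852.74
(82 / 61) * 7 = 574 / 61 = 9.41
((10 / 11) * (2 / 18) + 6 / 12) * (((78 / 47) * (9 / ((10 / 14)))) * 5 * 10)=324870 / 517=628.38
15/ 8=1.88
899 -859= 40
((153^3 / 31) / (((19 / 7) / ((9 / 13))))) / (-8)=-225639351 / 61256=-3683.55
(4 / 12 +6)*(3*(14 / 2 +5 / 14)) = 1957 / 14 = 139.79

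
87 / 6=29 / 2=14.50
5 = 5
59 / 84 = 0.70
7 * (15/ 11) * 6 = 630/ 11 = 57.27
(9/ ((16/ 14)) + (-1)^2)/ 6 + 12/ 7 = 1073/ 336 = 3.19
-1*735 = -735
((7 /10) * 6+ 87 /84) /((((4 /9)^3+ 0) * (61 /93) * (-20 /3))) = -149085603 /10931200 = -13.64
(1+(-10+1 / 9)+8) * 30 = -80 / 3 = -26.67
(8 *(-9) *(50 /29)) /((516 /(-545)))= 163500 /1247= 131.11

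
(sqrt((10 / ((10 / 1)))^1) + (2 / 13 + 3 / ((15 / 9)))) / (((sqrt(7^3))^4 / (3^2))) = 1728 / 7647185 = 0.00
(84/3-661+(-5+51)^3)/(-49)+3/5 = -483368/245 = -1972.93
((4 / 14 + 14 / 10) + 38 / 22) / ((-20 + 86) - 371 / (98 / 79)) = -0.01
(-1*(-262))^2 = 68644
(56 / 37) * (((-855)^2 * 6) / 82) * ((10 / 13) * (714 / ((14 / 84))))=5261274648000 / 19721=266785388.57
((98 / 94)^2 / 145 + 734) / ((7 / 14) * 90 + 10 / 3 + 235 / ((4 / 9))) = 2821275252 / 2218112125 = 1.27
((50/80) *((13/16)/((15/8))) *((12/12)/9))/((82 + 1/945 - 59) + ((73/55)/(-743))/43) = 159904745/122221828912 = 0.00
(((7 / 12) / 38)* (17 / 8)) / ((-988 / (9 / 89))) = -357 / 106925312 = -0.00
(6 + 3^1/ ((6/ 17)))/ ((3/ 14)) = 203/ 3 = 67.67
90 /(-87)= -30 /29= -1.03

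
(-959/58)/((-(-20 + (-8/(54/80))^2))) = 699111/5093560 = 0.14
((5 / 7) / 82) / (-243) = -5 / 139482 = -0.00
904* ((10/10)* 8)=7232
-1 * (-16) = 16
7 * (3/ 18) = 7/ 6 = 1.17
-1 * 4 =-4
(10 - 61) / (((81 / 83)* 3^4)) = -1411 / 2187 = -0.65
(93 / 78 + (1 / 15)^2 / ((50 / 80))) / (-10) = -35083 / 292500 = -0.12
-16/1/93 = -16/93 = -0.17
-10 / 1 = -10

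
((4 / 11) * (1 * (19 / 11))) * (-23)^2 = 40204 / 121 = 332.26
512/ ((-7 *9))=-512/ 63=-8.13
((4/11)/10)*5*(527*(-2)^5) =-33728/11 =-3066.18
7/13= 0.54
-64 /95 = -0.67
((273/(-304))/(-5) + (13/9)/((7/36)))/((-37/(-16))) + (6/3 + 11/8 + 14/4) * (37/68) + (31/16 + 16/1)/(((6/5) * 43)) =6370118963/863340240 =7.38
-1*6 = -6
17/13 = 1.31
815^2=664225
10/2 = 5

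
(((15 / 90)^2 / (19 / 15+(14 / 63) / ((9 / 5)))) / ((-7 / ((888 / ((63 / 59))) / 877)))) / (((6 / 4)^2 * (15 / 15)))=-87320 / 72581397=-0.00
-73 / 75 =-0.97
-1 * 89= -89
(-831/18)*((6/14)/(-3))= 277/42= 6.60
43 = 43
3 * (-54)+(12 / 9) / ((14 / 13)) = -3376 / 21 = -160.76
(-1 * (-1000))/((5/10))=2000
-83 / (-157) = 83 / 157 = 0.53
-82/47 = -1.74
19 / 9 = 2.11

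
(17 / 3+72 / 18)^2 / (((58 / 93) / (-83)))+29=-74443 / 6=-12407.17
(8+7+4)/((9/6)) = 38/3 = 12.67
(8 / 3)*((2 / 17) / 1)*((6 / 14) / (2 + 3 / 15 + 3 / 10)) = 0.05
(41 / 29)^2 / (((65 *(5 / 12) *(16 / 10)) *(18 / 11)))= 18491 / 655980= 0.03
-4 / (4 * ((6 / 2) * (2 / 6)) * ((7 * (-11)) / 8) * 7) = 8 / 539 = 0.01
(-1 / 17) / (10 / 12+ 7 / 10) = -15 / 391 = -0.04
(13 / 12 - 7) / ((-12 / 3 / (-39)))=-923 / 16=-57.69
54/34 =27/17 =1.59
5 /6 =0.83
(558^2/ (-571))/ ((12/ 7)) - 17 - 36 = -211892/ 571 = -371.09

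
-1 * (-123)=123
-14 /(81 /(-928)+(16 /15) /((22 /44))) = -194880 /28481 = -6.84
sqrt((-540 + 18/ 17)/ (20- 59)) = sqrt(674934)/ 221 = 3.72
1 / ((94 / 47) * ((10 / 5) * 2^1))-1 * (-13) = 105 / 8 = 13.12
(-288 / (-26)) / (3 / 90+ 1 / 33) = 15840 / 91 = 174.07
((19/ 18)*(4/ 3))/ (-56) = -19/ 756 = -0.03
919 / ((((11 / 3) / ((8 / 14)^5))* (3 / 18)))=16939008 / 184877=91.62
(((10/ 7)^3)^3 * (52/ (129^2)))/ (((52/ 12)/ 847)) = 484000000000/ 31977351147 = 15.14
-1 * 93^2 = -8649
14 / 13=1.08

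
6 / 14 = 3 / 7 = 0.43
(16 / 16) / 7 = 1 / 7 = 0.14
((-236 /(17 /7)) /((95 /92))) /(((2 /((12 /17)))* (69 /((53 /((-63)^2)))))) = -100064 /15566985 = -0.01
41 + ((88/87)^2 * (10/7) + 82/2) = 4422046/52983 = 83.46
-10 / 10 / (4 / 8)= -2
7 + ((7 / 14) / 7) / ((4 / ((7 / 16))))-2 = 641 / 128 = 5.01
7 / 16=0.44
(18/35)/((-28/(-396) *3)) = 594/245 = 2.42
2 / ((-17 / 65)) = -130 / 17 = -7.65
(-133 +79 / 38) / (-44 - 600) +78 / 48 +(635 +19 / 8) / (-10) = -15150421 / 244720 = -61.91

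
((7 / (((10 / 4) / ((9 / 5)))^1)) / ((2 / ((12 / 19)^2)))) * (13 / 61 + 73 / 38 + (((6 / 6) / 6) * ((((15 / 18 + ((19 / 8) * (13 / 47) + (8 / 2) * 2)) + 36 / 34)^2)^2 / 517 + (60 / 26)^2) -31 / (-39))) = 4490850241660209174861823129 / 572118810736110866281996800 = 7.85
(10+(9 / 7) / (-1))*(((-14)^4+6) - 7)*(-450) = -1054491750 / 7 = -150641678.57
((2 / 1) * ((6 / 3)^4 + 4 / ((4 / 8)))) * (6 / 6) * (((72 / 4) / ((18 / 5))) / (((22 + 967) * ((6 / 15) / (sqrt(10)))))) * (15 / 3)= 9.59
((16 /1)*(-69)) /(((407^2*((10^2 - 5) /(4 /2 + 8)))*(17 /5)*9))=-3680 /160513881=-0.00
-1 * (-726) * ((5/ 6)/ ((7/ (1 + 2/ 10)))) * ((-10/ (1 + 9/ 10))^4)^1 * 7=72600000000/ 130321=557085.96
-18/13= -1.38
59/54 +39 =2165/54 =40.09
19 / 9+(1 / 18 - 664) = -3971 / 6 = -661.83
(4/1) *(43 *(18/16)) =387/2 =193.50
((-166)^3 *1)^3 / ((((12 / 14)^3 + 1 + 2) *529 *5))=-9969465724998861.35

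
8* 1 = 8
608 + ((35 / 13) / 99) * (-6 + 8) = 782566 / 1287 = 608.05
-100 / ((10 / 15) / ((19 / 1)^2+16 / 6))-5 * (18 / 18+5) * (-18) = -54010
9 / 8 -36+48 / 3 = -18.88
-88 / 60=-22 / 15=-1.47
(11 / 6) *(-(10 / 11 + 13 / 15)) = -293 / 90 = -3.26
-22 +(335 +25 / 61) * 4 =80498 / 61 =1319.64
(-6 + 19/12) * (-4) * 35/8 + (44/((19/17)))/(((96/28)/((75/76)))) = 383915/4332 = 88.62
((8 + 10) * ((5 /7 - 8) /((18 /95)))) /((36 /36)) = -4845 /7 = -692.14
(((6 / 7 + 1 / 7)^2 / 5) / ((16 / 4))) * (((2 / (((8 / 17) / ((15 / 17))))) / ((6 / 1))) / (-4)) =-1 / 128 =-0.01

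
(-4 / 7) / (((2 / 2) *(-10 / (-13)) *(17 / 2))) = -0.09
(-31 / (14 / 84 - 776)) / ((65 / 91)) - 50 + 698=648.06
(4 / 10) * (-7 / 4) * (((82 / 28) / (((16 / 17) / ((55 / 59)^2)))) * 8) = -421685 / 27848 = -15.14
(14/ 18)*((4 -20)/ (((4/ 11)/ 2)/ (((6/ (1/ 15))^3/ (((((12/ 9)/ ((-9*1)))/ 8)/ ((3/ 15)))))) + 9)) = -538876800/ 389723399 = -1.38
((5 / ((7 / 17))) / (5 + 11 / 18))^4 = 5479812810000 / 249849022801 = 21.93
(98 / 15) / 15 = 98 / 225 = 0.44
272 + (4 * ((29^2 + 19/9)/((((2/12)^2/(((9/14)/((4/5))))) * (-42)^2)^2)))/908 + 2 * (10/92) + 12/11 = 4220957407203/15443885072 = 273.31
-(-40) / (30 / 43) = 172 / 3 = 57.33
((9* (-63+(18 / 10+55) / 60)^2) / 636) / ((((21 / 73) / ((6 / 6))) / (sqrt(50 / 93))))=395289817* sqrt(186) / 38815875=138.89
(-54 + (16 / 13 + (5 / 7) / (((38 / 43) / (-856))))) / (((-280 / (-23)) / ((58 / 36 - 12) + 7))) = 207.29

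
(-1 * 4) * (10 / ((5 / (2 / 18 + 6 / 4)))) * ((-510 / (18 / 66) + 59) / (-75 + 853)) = 105038 / 3501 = 30.00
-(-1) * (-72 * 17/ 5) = -1224/ 5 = -244.80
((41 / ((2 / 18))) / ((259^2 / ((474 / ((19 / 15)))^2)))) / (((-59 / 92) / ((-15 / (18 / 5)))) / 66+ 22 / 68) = 8022967079490000 / 3393978824873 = 2363.88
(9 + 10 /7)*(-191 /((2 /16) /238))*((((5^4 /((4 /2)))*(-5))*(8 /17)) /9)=309844444.44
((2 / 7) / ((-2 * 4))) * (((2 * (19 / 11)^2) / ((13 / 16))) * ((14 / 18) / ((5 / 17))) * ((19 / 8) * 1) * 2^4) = -1865648 / 70785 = -26.36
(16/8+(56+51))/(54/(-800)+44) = 43600/17573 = 2.48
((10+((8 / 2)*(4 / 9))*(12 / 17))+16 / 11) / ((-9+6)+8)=1426 / 561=2.54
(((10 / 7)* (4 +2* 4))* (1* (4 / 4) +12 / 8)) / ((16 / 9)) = 675 / 28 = 24.11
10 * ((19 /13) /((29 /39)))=570 /29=19.66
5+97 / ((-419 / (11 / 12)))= 4.79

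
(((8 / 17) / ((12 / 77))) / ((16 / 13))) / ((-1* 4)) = -1001 / 1632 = -0.61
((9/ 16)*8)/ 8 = 9/ 16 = 0.56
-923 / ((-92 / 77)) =71071 / 92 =772.51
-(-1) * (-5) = -5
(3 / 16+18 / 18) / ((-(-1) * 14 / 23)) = 437 / 224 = 1.95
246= 246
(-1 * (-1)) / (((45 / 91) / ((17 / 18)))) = 1547 / 810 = 1.91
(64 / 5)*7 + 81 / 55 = 91.07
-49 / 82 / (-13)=49 / 1066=0.05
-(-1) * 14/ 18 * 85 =595/ 9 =66.11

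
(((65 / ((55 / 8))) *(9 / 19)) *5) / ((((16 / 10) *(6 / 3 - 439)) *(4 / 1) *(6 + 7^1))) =-225 / 365332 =-0.00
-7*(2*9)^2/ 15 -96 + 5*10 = -986/ 5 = -197.20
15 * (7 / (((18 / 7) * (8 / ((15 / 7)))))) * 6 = 525 / 8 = 65.62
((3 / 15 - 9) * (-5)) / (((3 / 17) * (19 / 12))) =2992 / 19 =157.47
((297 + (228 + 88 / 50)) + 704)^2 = 946731361 / 625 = 1514770.18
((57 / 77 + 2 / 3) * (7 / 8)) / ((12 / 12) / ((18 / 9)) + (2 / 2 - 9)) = -65 / 396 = -0.16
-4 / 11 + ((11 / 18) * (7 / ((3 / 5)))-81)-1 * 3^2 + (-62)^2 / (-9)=-510.35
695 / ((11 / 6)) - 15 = 4005 / 11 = 364.09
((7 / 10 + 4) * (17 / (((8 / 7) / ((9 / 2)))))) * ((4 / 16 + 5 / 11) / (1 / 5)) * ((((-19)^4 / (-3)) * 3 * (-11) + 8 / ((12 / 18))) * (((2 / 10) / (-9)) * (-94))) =3318733903.56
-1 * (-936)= 936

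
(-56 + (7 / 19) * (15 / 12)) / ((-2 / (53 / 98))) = 31959 / 2128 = 15.02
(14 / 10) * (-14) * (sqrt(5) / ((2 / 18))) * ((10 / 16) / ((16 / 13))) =-5733 * sqrt(5) / 64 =-200.30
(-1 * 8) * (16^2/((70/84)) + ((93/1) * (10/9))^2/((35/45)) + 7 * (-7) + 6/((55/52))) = -43096728/385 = -111939.55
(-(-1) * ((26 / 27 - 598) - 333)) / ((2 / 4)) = -50222 / 27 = -1860.07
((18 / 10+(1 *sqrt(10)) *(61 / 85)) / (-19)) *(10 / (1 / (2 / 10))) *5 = -122 *sqrt(10) / 323 - 18 / 19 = -2.14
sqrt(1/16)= 1/4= 0.25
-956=-956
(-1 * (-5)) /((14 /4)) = 10 /7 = 1.43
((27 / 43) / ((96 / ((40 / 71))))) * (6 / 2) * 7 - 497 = -6068419 / 12212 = -496.92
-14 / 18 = -7 / 9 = -0.78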